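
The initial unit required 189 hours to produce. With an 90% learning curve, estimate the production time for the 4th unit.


Formula: T_n = T_1 * (learning_rate)^(log2(n)) where learning_rate = rate/100
Doublings = log2(4) = 2
T_n = 189 * 0.9^2
T_n = 189 * 0.81 = 153.1 hours

153.1 hours


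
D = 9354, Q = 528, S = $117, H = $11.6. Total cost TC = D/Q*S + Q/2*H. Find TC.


TC = 9354/528 * 117 + 528/2 * 11.6

$5135.16


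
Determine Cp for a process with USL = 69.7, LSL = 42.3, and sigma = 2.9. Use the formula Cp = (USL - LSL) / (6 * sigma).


Cp = (69.7 - 42.3) / (6 * 2.9)

1.57


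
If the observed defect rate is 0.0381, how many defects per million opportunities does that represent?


DPMO = defect_rate * 1000000 = 0.0381 * 1000000

38100


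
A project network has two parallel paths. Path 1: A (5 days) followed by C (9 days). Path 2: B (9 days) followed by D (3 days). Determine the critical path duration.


Path 1 = 5 + 9 = 14 days
Path 2 = 9 + 3 = 12 days
Duration = max(14, 12) = 14 days

14 days


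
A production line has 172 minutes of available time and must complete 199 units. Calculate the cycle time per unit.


Formula: CT = Available Time / Number of Units
CT = 172 min / 199 units
CT = 0.86 min/unit

0.86 min/unit


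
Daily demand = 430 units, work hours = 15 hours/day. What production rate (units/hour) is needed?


Formula: Production Rate = Daily Demand / Available Hours
Rate = 430 units/day / 15 hours/day
Rate = 28.7 units/hour

28.7 units/hour


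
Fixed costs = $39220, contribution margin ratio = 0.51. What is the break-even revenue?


Formula: BER = Fixed Costs / Contribution Margin Ratio
BER = $39220 / 0.51
BER = $76901.96 (to the nearest cent)

$76901.96


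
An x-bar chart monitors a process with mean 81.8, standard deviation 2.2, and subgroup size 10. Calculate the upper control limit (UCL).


UCL = 81.8 + 3 * 2.2 / sqrt(10)

83.89


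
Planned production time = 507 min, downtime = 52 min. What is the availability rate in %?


Formula: Availability = (Planned Time - Downtime) / Planned Time * 100
Uptime = 507 - 52 = 455 min
Availability = 455 / 507 * 100 = 89.7%

89.7%


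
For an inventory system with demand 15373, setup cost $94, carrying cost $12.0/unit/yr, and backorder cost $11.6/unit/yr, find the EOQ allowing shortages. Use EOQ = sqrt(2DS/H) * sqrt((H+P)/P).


Formula: EOQ* = sqrt(2DS/H) * sqrt((H+P)/P)
Base EOQ = sqrt(2*15373*94/12.0) = 490.76 units
Correction = sqrt((12.0+11.6)/11.6) = 1.42635
EOQ* = 490.76 * 1.42635 = 700.0 units

700.0 units


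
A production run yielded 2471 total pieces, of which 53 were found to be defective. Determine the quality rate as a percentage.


Formula: Quality Rate = Good Pieces / Total Pieces * 100
Good pieces = 2471 - 53 = 2418
QR = 2418 / 2471 * 100 = 97.9%

97.9%


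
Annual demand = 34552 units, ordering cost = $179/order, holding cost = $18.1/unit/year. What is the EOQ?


Formula: EOQ = sqrt(2 * D * S / H)
Numerator: 2 * 34552 * 179 = 12369616
2DS/H = 12369616 / 18.1 = 683404.2
EOQ = sqrt(683404.2) = 826.7 units

826.7 units


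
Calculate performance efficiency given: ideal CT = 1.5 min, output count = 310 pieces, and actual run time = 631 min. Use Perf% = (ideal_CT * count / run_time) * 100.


Formula: Performance = (Ideal CT * Total Count) / Run Time * 100
Ideal output time = 1.5 * 310 = 465.0 min
Performance = 465.0 / 631 * 100 = 73.7%

73.7%


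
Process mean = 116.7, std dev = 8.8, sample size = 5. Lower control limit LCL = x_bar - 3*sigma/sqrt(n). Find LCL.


LCL = 116.7 - 3 * 8.8 / sqrt(5)

104.89


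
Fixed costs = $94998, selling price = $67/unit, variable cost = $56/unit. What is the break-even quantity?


Formula: BEQ = Fixed Costs / (Price - Variable Cost)
Contribution margin = $67 - $56 = $11/unit
BEQ = ceil($94998 / $11/unit) = ceil(8636.18) = 8637 units

8637 units


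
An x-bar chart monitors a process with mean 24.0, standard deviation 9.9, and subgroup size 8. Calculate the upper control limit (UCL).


UCL = 24.0 + 3 * 9.9 / sqrt(8)

34.5


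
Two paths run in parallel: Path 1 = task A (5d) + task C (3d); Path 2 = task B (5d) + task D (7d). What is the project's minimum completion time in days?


Path 1 = 5 + 3 = 8 days
Path 2 = 5 + 7 = 12 days
Duration = max(8, 12) = 12 days

12 days


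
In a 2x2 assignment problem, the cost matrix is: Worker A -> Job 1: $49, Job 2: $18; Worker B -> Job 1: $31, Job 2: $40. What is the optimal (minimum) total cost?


Option 1: A->1 + B->2 = $49 + $40 = $89
Option 2: A->2 + B->1 = $18 + $31 = $49
Min cost = min($89, $49) = $49

$49


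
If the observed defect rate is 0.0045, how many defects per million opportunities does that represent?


DPMO = defect_rate * 1000000 = 0.0045 * 1000000

4500


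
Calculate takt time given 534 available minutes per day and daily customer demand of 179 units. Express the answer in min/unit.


Formula: Takt Time = Available Production Time / Customer Demand
Takt = 534 min/day / 179 units/day
Takt = 2.98 min/unit

2.98 min/unit


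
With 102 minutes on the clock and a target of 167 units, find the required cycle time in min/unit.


Formula: CT = Available Time / Number of Units
CT = 102 min / 167 units
CT = 0.61 min/unit

0.61 min/unit


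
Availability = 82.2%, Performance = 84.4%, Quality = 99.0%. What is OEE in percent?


Formula: OEE = Availability * Performance * Quality / 10000
A * P = 82.2% * 84.4% / 100 = 69.38%
OEE = 69.38% * 99.0% / 100 = 68.7%

68.7%


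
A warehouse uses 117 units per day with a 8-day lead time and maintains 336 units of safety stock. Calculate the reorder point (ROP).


Formula: ROP = (Daily Demand * Lead Time) + Safety Stock
Demand during lead time = 117 * 8 = 936 units
ROP = 936 + 336 = 1272 units

1272 units


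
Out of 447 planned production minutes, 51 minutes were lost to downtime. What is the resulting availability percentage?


Formula: Availability = (Planned Time - Downtime) / Planned Time * 100
Uptime = 447 - 51 = 396 min
Availability = 396 / 447 * 100 = 88.6%

88.6%


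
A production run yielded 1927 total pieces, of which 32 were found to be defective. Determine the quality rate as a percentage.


Formula: Quality Rate = Good Pieces / Total Pieces * 100
Good pieces = 1927 - 32 = 1895
QR = 1895 / 1927 * 100 = 98.3%

98.3%


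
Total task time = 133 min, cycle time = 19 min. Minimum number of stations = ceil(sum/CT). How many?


Formula: N_min = ceil(Sum of Task Times / Cycle Time)
N_min = ceil(133 min / 19 min) = ceil(7.0)
N_min = 7 stations

7


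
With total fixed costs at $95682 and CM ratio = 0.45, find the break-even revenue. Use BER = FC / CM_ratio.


Formula: BER = Fixed Costs / Contribution Margin Ratio
BER = $95682 / 0.45
BER = $212626.67 (to the nearest cent)

$212626.67


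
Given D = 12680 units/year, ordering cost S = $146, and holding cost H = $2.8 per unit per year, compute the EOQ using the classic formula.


Formula: EOQ = sqrt(2 * D * S / H)
Numerator: 2 * 12680 * 146 = 3702560
2DS/H = 3702560 / 2.8 = 1322342.9
EOQ = sqrt(1322342.9) = 1149.9 units

1149.9 units


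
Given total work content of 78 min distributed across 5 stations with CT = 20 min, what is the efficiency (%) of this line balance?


Formula: Efficiency = Sum of Task Times / (N_stations * CT) * 100
Total station capacity = 5 stations * 20 min = 100 min
Efficiency = 78 / 100 * 100 = 78.0%

78.0%


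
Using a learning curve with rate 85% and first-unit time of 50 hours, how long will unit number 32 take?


Formula: T_n = T_1 * (learning_rate)^(log2(n)) where learning_rate = rate/100
Doublings = log2(32) = 5
T_n = 50 * 0.85^5
T_n = 50 * 0.4437 = 22.2 hours

22.2 hours


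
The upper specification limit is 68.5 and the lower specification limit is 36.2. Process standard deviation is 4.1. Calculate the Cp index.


Cp = (68.5 - 36.2) / (6 * 4.1)

1.31


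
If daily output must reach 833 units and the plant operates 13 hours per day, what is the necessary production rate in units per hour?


Formula: Production Rate = Daily Demand / Available Hours
Rate = 833 units/day / 13 hours/day
Rate = 64.1 units/hour

64.1 units/hour


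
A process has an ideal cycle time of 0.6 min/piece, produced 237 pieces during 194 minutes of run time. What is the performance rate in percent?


Formula: Performance = (Ideal CT * Total Count) / Run Time * 100
Ideal output time = 0.6 * 237 = 142.2 min
Performance = 142.2 / 194 * 100 = 73.3%

73.3%


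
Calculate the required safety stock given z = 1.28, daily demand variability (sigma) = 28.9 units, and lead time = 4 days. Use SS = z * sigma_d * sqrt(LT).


Formula: SS = z * sigma_d * sqrt(LT)
sqrt(LT) = sqrt(4) = 2.0
SS = 1.28 * 28.9 * 2.0
SS = 74.0 units

74.0 units


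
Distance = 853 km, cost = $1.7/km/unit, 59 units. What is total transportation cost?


TC = dist * cost * units = 853 * 1.7 * 59 = $85555.90

$85555.90


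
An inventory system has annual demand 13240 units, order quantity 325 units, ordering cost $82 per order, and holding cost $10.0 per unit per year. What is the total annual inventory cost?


TC = 13240/325 * 82 + 325/2 * 10.0

$4965.55


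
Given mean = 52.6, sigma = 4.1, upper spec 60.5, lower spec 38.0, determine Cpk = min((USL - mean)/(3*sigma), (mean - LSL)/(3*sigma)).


Cpu = (60.5 - 52.6) / (3 * 4.1) = 0.64
Cpl = (52.6 - 38.0) / (3 * 4.1) = 1.19
Cpk = min(0.64, 1.19) = 0.64

0.64


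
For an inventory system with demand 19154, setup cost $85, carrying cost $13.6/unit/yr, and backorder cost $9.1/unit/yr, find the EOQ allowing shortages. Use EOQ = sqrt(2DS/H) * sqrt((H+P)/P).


Formula: EOQ* = sqrt(2DS/H) * sqrt((H+P)/P)
Base EOQ = sqrt(2*19154*85/13.6) = 489.31 units
Correction = sqrt((13.6+9.1)/9.1) = 1.5794
EOQ* = 489.31 * 1.5794 = 772.8 units

772.8 units


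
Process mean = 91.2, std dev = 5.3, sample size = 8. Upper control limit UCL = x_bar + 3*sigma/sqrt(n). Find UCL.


UCL = 91.2 + 3 * 5.3 / sqrt(8)

96.82


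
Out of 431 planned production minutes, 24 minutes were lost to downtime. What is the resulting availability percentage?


Formula: Availability = (Planned Time - Downtime) / Planned Time * 100
Uptime = 431 - 24 = 407 min
Availability = 407 / 431 * 100 = 94.4%

94.4%


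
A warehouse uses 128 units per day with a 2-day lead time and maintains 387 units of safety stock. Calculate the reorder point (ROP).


Formula: ROP = (Daily Demand * Lead Time) + Safety Stock
Demand during lead time = 128 * 2 = 256 units
ROP = 256 + 387 = 643 units

643 units


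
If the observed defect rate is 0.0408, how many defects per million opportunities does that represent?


DPMO = defect_rate * 1000000 = 0.0408 * 1000000

40800


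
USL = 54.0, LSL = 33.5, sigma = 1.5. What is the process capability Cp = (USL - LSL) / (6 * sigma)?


Cp = (54.0 - 33.5) / (6 * 1.5)

2.28


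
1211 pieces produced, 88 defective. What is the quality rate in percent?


Formula: Quality Rate = Good Pieces / Total Pieces * 100
Good pieces = 1211 - 88 = 1123
QR = 1123 / 1211 * 100 = 92.7%

92.7%


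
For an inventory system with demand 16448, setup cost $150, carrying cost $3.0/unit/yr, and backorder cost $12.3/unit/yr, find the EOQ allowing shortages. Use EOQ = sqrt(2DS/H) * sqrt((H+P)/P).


Formula: EOQ* = sqrt(2DS/H) * sqrt((H+P)/P)
Base EOQ = sqrt(2*16448*150/3.0) = 1282.5 units
Correction = sqrt((3.0+12.3)/12.3) = 1.1153
EOQ* = 1282.5 * 1.1153 = 1430.4 units

1430.4 units


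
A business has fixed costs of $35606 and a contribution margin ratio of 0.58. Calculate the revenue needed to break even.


Formula: BER = Fixed Costs / Contribution Margin Ratio
BER = $35606 / 0.58
BER = $61389.66 (to the nearest cent)

$61389.66


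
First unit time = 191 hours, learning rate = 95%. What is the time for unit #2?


Formula: T_n = T_1 * (learning_rate)^(log2(n)) where learning_rate = rate/100
Doublings = log2(2) = 1
T_n = 191 * 0.95^1
T_n = 191 * 0.95 = 181.5 hours

181.5 hours


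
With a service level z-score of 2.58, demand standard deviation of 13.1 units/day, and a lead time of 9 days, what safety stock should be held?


Formula: SS = z * sigma_d * sqrt(LT)
sqrt(LT) = sqrt(9) = 3.0
SS = 2.58 * 13.1 * 3.0
SS = 101.4 units

101.4 units


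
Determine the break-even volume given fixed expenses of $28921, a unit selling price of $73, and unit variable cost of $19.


Formula: BEQ = Fixed Costs / (Price - Variable Cost)
Contribution margin = $73 - $19 = $54/unit
BEQ = ceil($28921 / $54/unit) = ceil(535.57) = 536 units

536 units


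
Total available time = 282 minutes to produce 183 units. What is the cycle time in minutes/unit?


Formula: CT = Available Time / Number of Units
CT = 282 min / 183 units
CT = 1.54 min/unit

1.54 min/unit


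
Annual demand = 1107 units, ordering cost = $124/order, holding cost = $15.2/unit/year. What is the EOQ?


Formula: EOQ = sqrt(2 * D * S / H)
Numerator: 2 * 1107 * 124 = 274536
2DS/H = 274536 / 15.2 = 18061.6
EOQ = sqrt(18061.6) = 134.4 units

134.4 units


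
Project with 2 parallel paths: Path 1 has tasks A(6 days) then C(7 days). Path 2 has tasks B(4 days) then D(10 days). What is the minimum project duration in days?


Path 1 = 6 + 7 = 13 days
Path 2 = 4 + 10 = 14 days
Duration = max(13, 14) = 14 days

14 days


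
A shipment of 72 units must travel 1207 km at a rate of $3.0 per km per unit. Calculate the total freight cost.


TC = dist * cost * units = 1207 * 3.0 * 72 = $260712.00

$260712.00


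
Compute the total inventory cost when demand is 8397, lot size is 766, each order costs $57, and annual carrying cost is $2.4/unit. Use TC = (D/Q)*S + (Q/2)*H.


TC = 8397/766 * 57 + 766/2 * 2.4

$1544.04


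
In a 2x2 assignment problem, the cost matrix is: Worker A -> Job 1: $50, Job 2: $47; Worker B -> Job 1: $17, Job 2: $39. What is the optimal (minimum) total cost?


Option 1: A->1 + B->2 = $50 + $39 = $89
Option 2: A->2 + B->1 = $47 + $17 = $64
Min cost = min($89, $64) = $64

$64


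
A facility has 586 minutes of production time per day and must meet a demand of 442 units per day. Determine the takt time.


Formula: Takt Time = Available Production Time / Customer Demand
Takt = 586 min/day / 442 units/day
Takt = 1.33 min/unit

1.33 min/unit


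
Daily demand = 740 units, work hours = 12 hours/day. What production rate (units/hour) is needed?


Formula: Production Rate = Daily Demand / Available Hours
Rate = 740 units/day / 12 hours/day
Rate = 61.7 units/hour

61.7 units/hour


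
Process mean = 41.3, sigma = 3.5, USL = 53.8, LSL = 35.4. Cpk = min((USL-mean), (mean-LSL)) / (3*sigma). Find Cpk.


Cpu = (53.8 - 41.3) / (3 * 3.5) = 1.19
Cpl = (41.3 - 35.4) / (3 * 3.5) = 0.56
Cpk = min(1.19, 0.56) = 0.56

0.56


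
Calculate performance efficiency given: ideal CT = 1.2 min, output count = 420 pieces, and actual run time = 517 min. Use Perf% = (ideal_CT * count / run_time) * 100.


Formula: Performance = (Ideal CT * Total Count) / Run Time * 100
Ideal output time = 1.2 * 420 = 504.0 min
Performance = 504.0 / 517 * 100 = 97.5%

97.5%


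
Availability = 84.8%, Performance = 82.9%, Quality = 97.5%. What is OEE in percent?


Formula: OEE = Availability * Performance * Quality / 10000
A * P = 84.8% * 82.9% / 100 = 70.3%
OEE = 70.3% * 97.5% / 100 = 68.5%

68.5%


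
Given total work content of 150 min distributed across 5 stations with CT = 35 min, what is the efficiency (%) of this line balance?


Formula: Efficiency = Sum of Task Times / (N_stations * CT) * 100
Total station capacity = 5 stations * 35 min = 175 min
Efficiency = 150 / 175 * 100 = 85.7%

85.7%


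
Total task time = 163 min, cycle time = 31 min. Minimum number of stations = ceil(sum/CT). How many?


Formula: N_min = ceil(Sum of Task Times / Cycle Time)
N_min = ceil(163 min / 31 min) = ceil(5.2581)
N_min = 6 stations

6


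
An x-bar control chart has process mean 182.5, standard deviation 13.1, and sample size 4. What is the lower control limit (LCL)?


LCL = 182.5 - 3 * 13.1 / sqrt(4)

162.85


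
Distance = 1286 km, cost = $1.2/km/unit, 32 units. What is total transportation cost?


TC = dist * cost * units = 1286 * 1.2 * 32 = $49382.40

$49382.40


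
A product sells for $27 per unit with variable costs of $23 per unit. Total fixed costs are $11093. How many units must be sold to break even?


Formula: BEQ = Fixed Costs / (Price - Variable Cost)
Contribution margin = $27 - $23 = $4/unit
BEQ = ceil($11093 / $4/unit) = ceil(2773.25) = 2774 units

2774 units


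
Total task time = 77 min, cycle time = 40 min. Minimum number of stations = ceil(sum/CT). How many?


Formula: N_min = ceil(Sum of Task Times / Cycle Time)
N_min = ceil(77 min / 40 min) = ceil(1.925)
N_min = 2 stations

2


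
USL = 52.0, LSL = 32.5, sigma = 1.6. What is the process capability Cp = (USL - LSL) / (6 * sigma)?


Cp = (52.0 - 32.5) / (6 * 1.6)

2.03


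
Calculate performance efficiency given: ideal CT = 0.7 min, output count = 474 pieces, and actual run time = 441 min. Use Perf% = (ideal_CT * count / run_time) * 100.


Formula: Performance = (Ideal CT * Total Count) / Run Time * 100
Ideal output time = 0.7 * 474 = 331.8 min
Performance = 331.8 / 441 * 100 = 75.2%

75.2%


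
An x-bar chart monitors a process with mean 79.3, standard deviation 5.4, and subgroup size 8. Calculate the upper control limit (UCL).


UCL = 79.3 + 3 * 5.4 / sqrt(8)

85.03


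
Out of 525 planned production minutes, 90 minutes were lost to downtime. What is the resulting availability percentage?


Formula: Availability = (Planned Time - Downtime) / Planned Time * 100
Uptime = 525 - 90 = 435 min
Availability = 435 / 525 * 100 = 82.9%

82.9%


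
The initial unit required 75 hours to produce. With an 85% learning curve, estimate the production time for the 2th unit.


Formula: T_n = T_1 * (learning_rate)^(log2(n)) where learning_rate = rate/100
Doublings = log2(2) = 1
T_n = 75 * 0.85^1
T_n = 75 * 0.85 = 63.8 hours

63.8 hours


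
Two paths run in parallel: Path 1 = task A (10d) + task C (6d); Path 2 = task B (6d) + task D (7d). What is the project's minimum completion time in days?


Path 1 = 10 + 6 = 16 days
Path 2 = 6 + 7 = 13 days
Duration = max(16, 13) = 16 days

16 days


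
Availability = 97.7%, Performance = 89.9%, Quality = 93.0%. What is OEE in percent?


Formula: OEE = Availability * Performance * Quality / 10000
A * P = 97.7% * 89.9% / 100 = 87.83%
OEE = 87.83% * 93.0% / 100 = 81.7%

81.7%


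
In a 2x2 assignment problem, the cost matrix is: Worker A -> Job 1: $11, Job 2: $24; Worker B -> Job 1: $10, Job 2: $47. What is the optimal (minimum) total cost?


Option 1: A->1 + B->2 = $11 + $47 = $58
Option 2: A->2 + B->1 = $24 + $10 = $34
Min cost = min($58, $34) = $34

$34


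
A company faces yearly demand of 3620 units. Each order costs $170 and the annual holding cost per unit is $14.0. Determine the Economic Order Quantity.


Formula: EOQ = sqrt(2 * D * S / H)
Numerator: 2 * 3620 * 170 = 1230800
2DS/H = 1230800 / 14.0 = 87914.3
EOQ = sqrt(87914.3) = 296.5 units

296.5 units


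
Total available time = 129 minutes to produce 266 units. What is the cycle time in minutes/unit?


Formula: CT = Available Time / Number of Units
CT = 129 min / 266 units
CT = 0.48 min/unit

0.48 min/unit


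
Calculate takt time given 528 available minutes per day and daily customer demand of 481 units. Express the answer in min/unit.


Formula: Takt Time = Available Production Time / Customer Demand
Takt = 528 min/day / 481 units/day
Takt = 1.1 min/unit

1.1 min/unit


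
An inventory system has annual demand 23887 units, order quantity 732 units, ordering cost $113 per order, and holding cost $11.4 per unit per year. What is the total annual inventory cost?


TC = 23887/732 * 113 + 732/2 * 11.4

$7859.87


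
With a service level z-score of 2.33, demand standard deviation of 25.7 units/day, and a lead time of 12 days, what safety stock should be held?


Formula: SS = z * sigma_d * sqrt(LT)
sqrt(LT) = sqrt(12) = 3.4641
SS = 2.33 * 25.7 * 3.4641
SS = 207.4 units

207.4 units


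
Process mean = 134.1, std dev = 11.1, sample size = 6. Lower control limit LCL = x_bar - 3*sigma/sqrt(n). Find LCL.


LCL = 134.1 - 3 * 11.1 / sqrt(6)

120.51


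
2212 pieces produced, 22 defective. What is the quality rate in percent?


Formula: Quality Rate = Good Pieces / Total Pieces * 100
Good pieces = 2212 - 22 = 2190
QR = 2190 / 2212 * 100 = 99.0%

99.0%


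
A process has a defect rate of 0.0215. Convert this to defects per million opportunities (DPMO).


DPMO = defect_rate * 1000000 = 0.0215 * 1000000

21500


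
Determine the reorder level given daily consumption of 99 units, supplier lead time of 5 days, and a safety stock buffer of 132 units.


Formula: ROP = (Daily Demand * Lead Time) + Safety Stock
Demand during lead time = 99 * 5 = 495 units
ROP = 495 + 132 = 627 units

627 units


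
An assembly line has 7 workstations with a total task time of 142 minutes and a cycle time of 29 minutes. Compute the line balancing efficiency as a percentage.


Formula: Efficiency = Sum of Task Times / (N_stations * CT) * 100
Total station capacity = 7 stations * 29 min = 203 min
Efficiency = 142 / 203 * 100 = 70.0%

70.0%


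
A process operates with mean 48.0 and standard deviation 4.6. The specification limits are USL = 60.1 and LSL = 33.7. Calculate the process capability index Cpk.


Cpu = (60.1 - 48.0) / (3 * 4.6) = 0.88
Cpl = (48.0 - 33.7) / (3 * 4.6) = 1.04
Cpk = min(0.88, 1.04) = 0.88

0.88


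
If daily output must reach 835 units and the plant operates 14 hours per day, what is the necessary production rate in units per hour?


Formula: Production Rate = Daily Demand / Available Hours
Rate = 835 units/day / 14 hours/day
Rate = 59.6 units/hour

59.6 units/hour


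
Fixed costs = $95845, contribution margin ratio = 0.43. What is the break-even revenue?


Formula: BER = Fixed Costs / Contribution Margin Ratio
BER = $95845 / 0.43
BER = $222895.35 (to the nearest cent)

$222895.35


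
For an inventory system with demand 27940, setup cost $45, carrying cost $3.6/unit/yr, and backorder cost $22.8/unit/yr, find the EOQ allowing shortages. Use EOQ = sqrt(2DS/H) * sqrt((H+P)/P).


Formula: EOQ* = sqrt(2DS/H) * sqrt((H+P)/P)
Base EOQ = sqrt(2*27940*45/3.6) = 835.76 units
Correction = sqrt((3.6+22.8)/22.8) = 1.07606
EOQ* = 835.76 * 1.07606 = 899.3 units

899.3 units


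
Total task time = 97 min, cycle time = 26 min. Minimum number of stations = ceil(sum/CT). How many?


Formula: N_min = ceil(Sum of Task Times / Cycle Time)
N_min = ceil(97 min / 26 min) = ceil(3.7308)
N_min = 4 stations

4


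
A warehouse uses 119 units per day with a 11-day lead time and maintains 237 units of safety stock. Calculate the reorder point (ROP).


Formula: ROP = (Daily Demand * Lead Time) + Safety Stock
Demand during lead time = 119 * 11 = 1309 units
ROP = 1309 + 237 = 1546 units

1546 units


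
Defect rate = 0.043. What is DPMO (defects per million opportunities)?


DPMO = defect_rate * 1000000 = 0.043 * 1000000

43000


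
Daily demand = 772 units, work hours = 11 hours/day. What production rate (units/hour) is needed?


Formula: Production Rate = Daily Demand / Available Hours
Rate = 772 units/day / 11 hours/day
Rate = 70.2 units/hour

70.2 units/hour


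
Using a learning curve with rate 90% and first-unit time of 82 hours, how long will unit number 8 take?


Formula: T_n = T_1 * (learning_rate)^(log2(n)) where learning_rate = rate/100
Doublings = log2(8) = 3
T_n = 82 * 0.9^3
T_n = 82 * 0.729 = 59.8 hours

59.8 hours


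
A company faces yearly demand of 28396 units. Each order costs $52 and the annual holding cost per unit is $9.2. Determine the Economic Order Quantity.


Formula: EOQ = sqrt(2 * D * S / H)
Numerator: 2 * 28396 * 52 = 2953184
2DS/H = 2953184 / 9.2 = 320998.3
EOQ = sqrt(320998.3) = 566.6 units

566.6 units


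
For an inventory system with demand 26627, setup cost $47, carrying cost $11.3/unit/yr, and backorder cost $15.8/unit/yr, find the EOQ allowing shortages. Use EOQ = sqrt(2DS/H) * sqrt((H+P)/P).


Formula: EOQ* = sqrt(2DS/H) * sqrt((H+P)/P)
Base EOQ = sqrt(2*26627*47/11.3) = 470.64 units
Correction = sqrt((11.3+15.8)/15.8) = 1.30965
EOQ* = 470.64 * 1.30965 = 616.4 units

616.4 units


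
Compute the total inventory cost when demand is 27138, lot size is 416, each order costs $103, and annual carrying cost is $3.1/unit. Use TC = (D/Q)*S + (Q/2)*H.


TC = 27138/416 * 103 + 416/2 * 3.1

$7364.06


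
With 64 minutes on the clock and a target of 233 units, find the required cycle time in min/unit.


Formula: CT = Available Time / Number of Units
CT = 64 min / 233 units
CT = 0.27 min/unit

0.27 min/unit


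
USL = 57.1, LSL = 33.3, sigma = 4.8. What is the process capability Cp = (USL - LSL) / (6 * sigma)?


Cp = (57.1 - 33.3) / (6 * 4.8)

0.83


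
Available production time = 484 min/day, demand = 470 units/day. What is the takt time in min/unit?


Formula: Takt Time = Available Production Time / Customer Demand
Takt = 484 min/day / 470 units/day
Takt = 1.03 min/unit

1.03 min/unit


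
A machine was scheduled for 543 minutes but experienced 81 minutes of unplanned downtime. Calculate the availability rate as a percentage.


Formula: Availability = (Planned Time - Downtime) / Planned Time * 100
Uptime = 543 - 81 = 462 min
Availability = 462 / 543 * 100 = 85.1%

85.1%


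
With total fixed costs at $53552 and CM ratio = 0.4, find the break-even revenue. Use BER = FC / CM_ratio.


Formula: BER = Fixed Costs / Contribution Margin Ratio
BER = $53552 / 0.4
BER = $133880.00 (to the nearest cent)

$133880.00


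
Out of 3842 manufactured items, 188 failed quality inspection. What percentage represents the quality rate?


Formula: Quality Rate = Good Pieces / Total Pieces * 100
Good pieces = 3842 - 188 = 3654
QR = 3654 / 3842 * 100 = 95.1%

95.1%


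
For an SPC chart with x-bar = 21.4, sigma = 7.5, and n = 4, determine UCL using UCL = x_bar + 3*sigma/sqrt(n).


UCL = 21.4 + 3 * 7.5 / sqrt(4)

32.65


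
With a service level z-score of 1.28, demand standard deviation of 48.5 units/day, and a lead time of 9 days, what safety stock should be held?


Formula: SS = z * sigma_d * sqrt(LT)
sqrt(LT) = sqrt(9) = 3.0
SS = 1.28 * 48.5 * 3.0
SS = 186.2 units

186.2 units


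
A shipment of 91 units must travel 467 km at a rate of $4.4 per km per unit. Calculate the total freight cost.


TC = dist * cost * units = 467 * 4.4 * 91 = $186986.80

$186986.80


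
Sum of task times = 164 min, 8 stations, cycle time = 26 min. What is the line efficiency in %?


Formula: Efficiency = Sum of Task Times / (N_stations * CT) * 100
Total station capacity = 8 stations * 26 min = 208 min
Efficiency = 164 / 208 * 100 = 78.8%

78.8%


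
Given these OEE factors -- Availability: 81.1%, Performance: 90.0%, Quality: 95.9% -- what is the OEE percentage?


Formula: OEE = Availability * Performance * Quality / 10000
A * P = 81.1% * 90.0% / 100 = 72.99%
OEE = 72.99% * 95.9% / 100 = 70.0%

70.0%


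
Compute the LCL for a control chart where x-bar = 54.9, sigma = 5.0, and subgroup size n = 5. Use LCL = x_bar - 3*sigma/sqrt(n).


LCL = 54.9 - 3 * 5.0 / sqrt(5)

48.19


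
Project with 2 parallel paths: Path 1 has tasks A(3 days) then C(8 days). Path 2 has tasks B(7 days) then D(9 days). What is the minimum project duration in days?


Path 1 = 3 + 8 = 11 days
Path 2 = 7 + 9 = 16 days
Duration = max(11, 16) = 16 days

16 days


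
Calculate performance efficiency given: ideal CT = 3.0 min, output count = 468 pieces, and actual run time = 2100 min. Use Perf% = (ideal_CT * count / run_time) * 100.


Formula: Performance = (Ideal CT * Total Count) / Run Time * 100
Ideal output time = 3.0 * 468 = 1404.0 min
Performance = 1404.0 / 2100 * 100 = 66.9%

66.9%


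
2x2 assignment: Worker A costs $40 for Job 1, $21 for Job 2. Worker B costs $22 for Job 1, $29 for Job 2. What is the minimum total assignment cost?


Option 1: A->1 + B->2 = $40 + $29 = $69
Option 2: A->2 + B->1 = $21 + $22 = $43
Min cost = min($69, $43) = $43

$43


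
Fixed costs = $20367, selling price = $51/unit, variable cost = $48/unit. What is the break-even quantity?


Formula: BEQ = Fixed Costs / (Price - Variable Cost)
Contribution margin = $51 - $48 = $3/unit
BEQ = ceil($20367 / $3/unit) = ceil(6789.0) = 6789 units

6789 units


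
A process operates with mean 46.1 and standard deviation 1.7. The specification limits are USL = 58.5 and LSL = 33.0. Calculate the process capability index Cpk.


Cpu = (58.5 - 46.1) / (3 * 1.7) = 2.43
Cpl = (46.1 - 33.0) / (3 * 1.7) = 2.57
Cpk = min(2.43, 2.57) = 2.43

2.43


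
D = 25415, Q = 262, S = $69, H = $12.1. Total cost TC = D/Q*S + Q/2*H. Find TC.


TC = 25415/262 * 69 + 262/2 * 12.1

$8278.36


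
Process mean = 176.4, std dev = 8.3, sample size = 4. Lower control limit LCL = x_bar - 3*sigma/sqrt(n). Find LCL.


LCL = 176.4 - 3 * 8.3 / sqrt(4)

163.95


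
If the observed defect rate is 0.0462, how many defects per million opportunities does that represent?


DPMO = defect_rate * 1000000 = 0.0462 * 1000000

46200


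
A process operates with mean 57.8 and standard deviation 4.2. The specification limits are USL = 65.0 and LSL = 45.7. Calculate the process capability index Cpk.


Cpu = (65.0 - 57.8) / (3 * 4.2) = 0.57
Cpl = (57.8 - 45.7) / (3 * 4.2) = 0.96
Cpk = min(0.57, 0.96) = 0.57

0.57


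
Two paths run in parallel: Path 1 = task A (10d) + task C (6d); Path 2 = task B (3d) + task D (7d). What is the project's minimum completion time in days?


Path 1 = 10 + 6 = 16 days
Path 2 = 3 + 7 = 10 days
Duration = max(16, 10) = 16 days

16 days


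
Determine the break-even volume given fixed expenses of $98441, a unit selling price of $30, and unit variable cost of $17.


Formula: BEQ = Fixed Costs / (Price - Variable Cost)
Contribution margin = $30 - $17 = $13/unit
BEQ = ceil($98441 / $13/unit) = ceil(7572.38) = 7573 units

7573 units


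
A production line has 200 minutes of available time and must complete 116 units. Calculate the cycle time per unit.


Formula: CT = Available Time / Number of Units
CT = 200 min / 116 units
CT = 1.72 min/unit

1.72 min/unit


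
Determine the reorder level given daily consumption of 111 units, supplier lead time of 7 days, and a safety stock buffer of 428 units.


Formula: ROP = (Daily Demand * Lead Time) + Safety Stock
Demand during lead time = 111 * 7 = 777 units
ROP = 777 + 428 = 1205 units

1205 units


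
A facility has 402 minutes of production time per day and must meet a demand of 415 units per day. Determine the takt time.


Formula: Takt Time = Available Production Time / Customer Demand
Takt = 402 min/day / 415 units/day
Takt = 0.97 min/unit

0.97 min/unit


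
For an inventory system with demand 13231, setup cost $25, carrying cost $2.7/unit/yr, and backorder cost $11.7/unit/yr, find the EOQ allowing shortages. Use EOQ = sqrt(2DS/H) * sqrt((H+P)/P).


Formula: EOQ* = sqrt(2DS/H) * sqrt((H+P)/P)
Base EOQ = sqrt(2*13231*25/2.7) = 494.99 units
Correction = sqrt((2.7+11.7)/11.7) = 1.1094
EOQ* = 494.99 * 1.1094 = 549.1 units

549.1 units


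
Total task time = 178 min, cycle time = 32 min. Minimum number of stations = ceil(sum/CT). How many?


Formula: N_min = ceil(Sum of Task Times / Cycle Time)
N_min = ceil(178 min / 32 min) = ceil(5.5625)
N_min = 6 stations

6


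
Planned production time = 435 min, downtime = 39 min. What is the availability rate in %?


Formula: Availability = (Planned Time - Downtime) / Planned Time * 100
Uptime = 435 - 39 = 396 min
Availability = 396 / 435 * 100 = 91.0%

91.0%


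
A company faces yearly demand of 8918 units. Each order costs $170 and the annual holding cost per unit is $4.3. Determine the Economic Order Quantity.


Formula: EOQ = sqrt(2 * D * S / H)
Numerator: 2 * 8918 * 170 = 3032120
2DS/H = 3032120 / 4.3 = 705144.2
EOQ = sqrt(705144.2) = 839.7 units

839.7 units


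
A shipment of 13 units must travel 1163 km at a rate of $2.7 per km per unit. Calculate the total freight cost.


TC = dist * cost * units = 1163 * 2.7 * 13 = $40821.30

$40821.30


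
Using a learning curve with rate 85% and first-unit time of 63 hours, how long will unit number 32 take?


Formula: T_n = T_1 * (learning_rate)^(log2(n)) where learning_rate = rate/100
Doublings = log2(32) = 5
T_n = 63 * 0.85^5
T_n = 63 * 0.4437 = 28.0 hours

28.0 hours


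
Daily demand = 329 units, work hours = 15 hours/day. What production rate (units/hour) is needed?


Formula: Production Rate = Daily Demand / Available Hours
Rate = 329 units/day / 15 hours/day
Rate = 21.9 units/hour

21.9 units/hour


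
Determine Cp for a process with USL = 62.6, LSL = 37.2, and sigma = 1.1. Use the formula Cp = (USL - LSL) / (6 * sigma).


Cp = (62.6 - 37.2) / (6 * 1.1)

3.85


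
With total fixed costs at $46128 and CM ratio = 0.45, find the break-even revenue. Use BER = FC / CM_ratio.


Formula: BER = Fixed Costs / Contribution Margin Ratio
BER = $46128 / 0.45
BER = $102506.67 (to the nearest cent)

$102506.67


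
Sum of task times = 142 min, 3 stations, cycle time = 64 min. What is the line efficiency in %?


Formula: Efficiency = Sum of Task Times / (N_stations * CT) * 100
Total station capacity = 3 stations * 64 min = 192 min
Efficiency = 142 / 192 * 100 = 74.0%

74.0%


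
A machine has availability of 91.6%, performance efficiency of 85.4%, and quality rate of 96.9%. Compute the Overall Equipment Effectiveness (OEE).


Formula: OEE = Availability * Performance * Quality / 10000
A * P = 91.6% * 85.4% / 100 = 78.23%
OEE = 78.23% * 96.9% / 100 = 75.8%

75.8%


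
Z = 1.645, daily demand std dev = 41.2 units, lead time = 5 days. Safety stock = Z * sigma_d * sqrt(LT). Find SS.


Formula: SS = z * sigma_d * sqrt(LT)
sqrt(LT) = sqrt(5) = 2.2361
SS = 1.645 * 41.2 * 2.2361
SS = 151.5 units

151.5 units


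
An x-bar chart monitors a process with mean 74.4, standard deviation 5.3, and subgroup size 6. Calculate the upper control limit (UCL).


UCL = 74.4 + 3 * 5.3 / sqrt(6)

80.89


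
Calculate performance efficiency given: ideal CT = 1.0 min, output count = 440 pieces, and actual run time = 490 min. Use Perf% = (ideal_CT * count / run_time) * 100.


Formula: Performance = (Ideal CT * Total Count) / Run Time * 100
Ideal output time = 1.0 * 440 = 440.0 min
Performance = 440.0 / 490 * 100 = 89.8%

89.8%


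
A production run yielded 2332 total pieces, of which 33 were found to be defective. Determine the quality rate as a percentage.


Formula: Quality Rate = Good Pieces / Total Pieces * 100
Good pieces = 2332 - 33 = 2299
QR = 2299 / 2332 * 100 = 98.6%

98.6%


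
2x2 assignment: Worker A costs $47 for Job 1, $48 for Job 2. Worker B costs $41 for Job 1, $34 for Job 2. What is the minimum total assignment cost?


Option 1: A->1 + B->2 = $47 + $34 = $81
Option 2: A->2 + B->1 = $48 + $41 = $89
Min cost = min($81, $89) = $81

$81


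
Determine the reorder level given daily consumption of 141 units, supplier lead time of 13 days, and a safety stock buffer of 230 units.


Formula: ROP = (Daily Demand * Lead Time) + Safety Stock
Demand during lead time = 141 * 13 = 1833 units
ROP = 1833 + 230 = 2063 units

2063 units


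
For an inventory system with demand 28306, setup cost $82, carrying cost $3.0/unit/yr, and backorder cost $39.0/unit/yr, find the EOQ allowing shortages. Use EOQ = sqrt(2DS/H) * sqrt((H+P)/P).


Formula: EOQ* = sqrt(2DS/H) * sqrt((H+P)/P)
Base EOQ = sqrt(2*28306*82/3.0) = 1243.94 units
Correction = sqrt((3.0+39.0)/39.0) = 1.03775
EOQ* = 1243.94 * 1.03775 = 1290.9 units

1290.9 units


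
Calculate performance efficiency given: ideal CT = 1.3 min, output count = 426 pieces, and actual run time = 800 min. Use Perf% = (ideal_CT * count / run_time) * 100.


Formula: Performance = (Ideal CT * Total Count) / Run Time * 100
Ideal output time = 1.3 * 426 = 553.8 min
Performance = 553.8 / 800 * 100 = 69.2%

69.2%


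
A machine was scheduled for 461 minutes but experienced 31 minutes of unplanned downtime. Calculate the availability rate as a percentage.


Formula: Availability = (Planned Time - Downtime) / Planned Time * 100
Uptime = 461 - 31 = 430 min
Availability = 430 / 461 * 100 = 93.3%

93.3%


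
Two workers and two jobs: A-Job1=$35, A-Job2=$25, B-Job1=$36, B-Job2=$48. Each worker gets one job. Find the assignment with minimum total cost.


Option 1: A->1 + B->2 = $35 + $48 = $83
Option 2: A->2 + B->1 = $25 + $36 = $61
Min cost = min($83, $61) = $61

$61


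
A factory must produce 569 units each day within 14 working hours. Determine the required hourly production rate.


Formula: Production Rate = Daily Demand / Available Hours
Rate = 569 units/day / 14 hours/day
Rate = 40.6 units/hour

40.6 units/hour


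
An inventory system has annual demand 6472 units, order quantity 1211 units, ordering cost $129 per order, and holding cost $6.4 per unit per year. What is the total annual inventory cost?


TC = 6472/1211 * 129 + 1211/2 * 6.4

$4564.62


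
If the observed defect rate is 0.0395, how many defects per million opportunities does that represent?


DPMO = defect_rate * 1000000 = 0.0395 * 1000000

39500


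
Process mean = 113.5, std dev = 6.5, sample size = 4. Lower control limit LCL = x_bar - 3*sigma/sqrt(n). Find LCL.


LCL = 113.5 - 3 * 6.5 / sqrt(4)

103.75


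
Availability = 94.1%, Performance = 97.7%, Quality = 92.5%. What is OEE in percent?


Formula: OEE = Availability * Performance * Quality / 10000
A * P = 94.1% * 97.7% / 100 = 91.94%
OEE = 91.94% * 92.5% / 100 = 85.0%

85.0%


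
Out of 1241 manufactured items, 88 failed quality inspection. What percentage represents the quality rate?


Formula: Quality Rate = Good Pieces / Total Pieces * 100
Good pieces = 1241 - 88 = 1153
QR = 1153 / 1241 * 100 = 92.9%

92.9%


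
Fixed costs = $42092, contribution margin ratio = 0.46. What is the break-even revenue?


Formula: BER = Fixed Costs / Contribution Margin Ratio
BER = $42092 / 0.46
BER = $91504.35 (to the nearest cent)

$91504.35


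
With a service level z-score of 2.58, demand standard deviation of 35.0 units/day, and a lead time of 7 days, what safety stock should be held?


Formula: SS = z * sigma_d * sqrt(LT)
sqrt(LT) = sqrt(7) = 2.6458
SS = 2.58 * 35.0 * 2.6458
SS = 238.9 units

238.9 units


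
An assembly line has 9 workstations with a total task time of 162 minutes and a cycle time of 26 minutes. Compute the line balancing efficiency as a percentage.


Formula: Efficiency = Sum of Task Times / (N_stations * CT) * 100
Total station capacity = 9 stations * 26 min = 234 min
Efficiency = 162 / 234 * 100 = 69.2%

69.2%


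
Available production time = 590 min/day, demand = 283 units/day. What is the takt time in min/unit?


Formula: Takt Time = Available Production Time / Customer Demand
Takt = 590 min/day / 283 units/day
Takt = 2.08 min/unit

2.08 min/unit


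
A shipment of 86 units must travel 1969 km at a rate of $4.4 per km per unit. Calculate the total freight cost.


TC = dist * cost * units = 1969 * 4.4 * 86 = $745069.60

$745069.60


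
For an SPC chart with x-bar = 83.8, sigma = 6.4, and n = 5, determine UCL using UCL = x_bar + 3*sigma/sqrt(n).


UCL = 83.8 + 3 * 6.4 / sqrt(5)

92.39


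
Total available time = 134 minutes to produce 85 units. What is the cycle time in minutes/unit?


Formula: CT = Available Time / Number of Units
CT = 134 min / 85 units
CT = 1.58 min/unit

1.58 min/unit
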